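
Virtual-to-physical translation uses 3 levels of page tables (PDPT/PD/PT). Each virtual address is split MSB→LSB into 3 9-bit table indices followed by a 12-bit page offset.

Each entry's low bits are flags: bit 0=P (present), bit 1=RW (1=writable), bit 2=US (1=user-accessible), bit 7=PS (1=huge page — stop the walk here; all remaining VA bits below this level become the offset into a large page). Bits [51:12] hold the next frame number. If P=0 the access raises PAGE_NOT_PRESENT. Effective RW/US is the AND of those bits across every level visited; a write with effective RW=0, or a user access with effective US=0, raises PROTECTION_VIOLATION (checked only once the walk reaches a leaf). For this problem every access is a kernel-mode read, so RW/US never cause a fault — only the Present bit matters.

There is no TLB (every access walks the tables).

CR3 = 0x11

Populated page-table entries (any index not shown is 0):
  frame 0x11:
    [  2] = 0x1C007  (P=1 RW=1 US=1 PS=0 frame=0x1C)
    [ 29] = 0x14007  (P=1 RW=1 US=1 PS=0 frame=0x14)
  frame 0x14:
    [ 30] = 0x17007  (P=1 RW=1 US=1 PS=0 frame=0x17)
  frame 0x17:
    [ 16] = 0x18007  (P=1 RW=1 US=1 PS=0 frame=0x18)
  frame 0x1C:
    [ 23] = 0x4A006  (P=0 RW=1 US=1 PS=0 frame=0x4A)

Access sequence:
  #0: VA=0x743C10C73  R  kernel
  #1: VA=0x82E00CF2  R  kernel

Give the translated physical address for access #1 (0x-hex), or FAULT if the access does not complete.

Trace:
#0 VA=0x743C10C73 (r,kernel):
  lvl0: tbl 0x11, slot 29 ⇒ 0x14007 (P1/RW1/US1/PS0)
  lvl1: tbl 0x14, slot 30 ⇒ 0x17007 (P1/RW1/US1/PS0)
  lvl2: tbl 0x17, slot 16 ⇒ 0x18007 (P1/RW1/US1/PS0)
  ⇒ phys 0x18C73  [3 reads]
#1 VA=0x82E00CF2 (r,kernel):
  lvl0: tbl 0x11, slot 2 ⇒ 0x1C007 (P1/RW1/US1/PS0)
  lvl1: tbl 0x1C, slot 23 ⇒ 0x4A006 (P0/RW1/US1/PS0)
  → PAGE_NOT_PRESENT  (2 entries read)

Access #1 PA: FAULT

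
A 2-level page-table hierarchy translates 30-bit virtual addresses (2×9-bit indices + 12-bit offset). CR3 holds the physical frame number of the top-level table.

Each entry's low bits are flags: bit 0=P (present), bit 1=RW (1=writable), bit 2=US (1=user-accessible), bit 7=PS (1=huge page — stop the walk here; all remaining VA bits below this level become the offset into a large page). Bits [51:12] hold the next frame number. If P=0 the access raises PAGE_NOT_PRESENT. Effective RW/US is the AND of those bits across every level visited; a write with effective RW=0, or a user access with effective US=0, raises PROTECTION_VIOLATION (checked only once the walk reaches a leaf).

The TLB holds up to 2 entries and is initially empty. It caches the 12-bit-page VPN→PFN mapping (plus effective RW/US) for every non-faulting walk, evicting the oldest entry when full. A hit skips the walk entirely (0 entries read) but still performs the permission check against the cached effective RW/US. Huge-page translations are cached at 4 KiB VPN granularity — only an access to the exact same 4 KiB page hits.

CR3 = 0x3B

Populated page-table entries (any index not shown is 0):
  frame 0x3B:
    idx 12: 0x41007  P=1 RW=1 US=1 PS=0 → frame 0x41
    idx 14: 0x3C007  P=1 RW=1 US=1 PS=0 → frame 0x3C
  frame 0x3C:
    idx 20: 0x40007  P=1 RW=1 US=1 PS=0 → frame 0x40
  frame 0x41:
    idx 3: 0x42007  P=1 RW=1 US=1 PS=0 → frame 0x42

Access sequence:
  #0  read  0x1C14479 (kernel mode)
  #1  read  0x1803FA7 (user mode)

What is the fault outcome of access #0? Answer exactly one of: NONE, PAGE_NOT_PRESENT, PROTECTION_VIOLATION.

Per-access translation:
#0 VA=0x1C14479 (r,kernel):
  L0 @0x3B[14] → 0x3C007  P=1,RW=1,US=1,PS=0
  L1 @0x3C[20] → 0x40007  P=1,RW=1,US=1,PS=0
  → PA=0x40479  (2 entries read)
#1 VA=0x1803FA7 (r,user):
  L0 @0x3B[12] → 0x41007  P=1,RW=1,US=1,PS=0
  L1 @0x41[3] → 0x42007  P=1,RW=1,US=1,PS=0
  → PA=0x42FA7  (2 entries read)

Access #0 fault: NONE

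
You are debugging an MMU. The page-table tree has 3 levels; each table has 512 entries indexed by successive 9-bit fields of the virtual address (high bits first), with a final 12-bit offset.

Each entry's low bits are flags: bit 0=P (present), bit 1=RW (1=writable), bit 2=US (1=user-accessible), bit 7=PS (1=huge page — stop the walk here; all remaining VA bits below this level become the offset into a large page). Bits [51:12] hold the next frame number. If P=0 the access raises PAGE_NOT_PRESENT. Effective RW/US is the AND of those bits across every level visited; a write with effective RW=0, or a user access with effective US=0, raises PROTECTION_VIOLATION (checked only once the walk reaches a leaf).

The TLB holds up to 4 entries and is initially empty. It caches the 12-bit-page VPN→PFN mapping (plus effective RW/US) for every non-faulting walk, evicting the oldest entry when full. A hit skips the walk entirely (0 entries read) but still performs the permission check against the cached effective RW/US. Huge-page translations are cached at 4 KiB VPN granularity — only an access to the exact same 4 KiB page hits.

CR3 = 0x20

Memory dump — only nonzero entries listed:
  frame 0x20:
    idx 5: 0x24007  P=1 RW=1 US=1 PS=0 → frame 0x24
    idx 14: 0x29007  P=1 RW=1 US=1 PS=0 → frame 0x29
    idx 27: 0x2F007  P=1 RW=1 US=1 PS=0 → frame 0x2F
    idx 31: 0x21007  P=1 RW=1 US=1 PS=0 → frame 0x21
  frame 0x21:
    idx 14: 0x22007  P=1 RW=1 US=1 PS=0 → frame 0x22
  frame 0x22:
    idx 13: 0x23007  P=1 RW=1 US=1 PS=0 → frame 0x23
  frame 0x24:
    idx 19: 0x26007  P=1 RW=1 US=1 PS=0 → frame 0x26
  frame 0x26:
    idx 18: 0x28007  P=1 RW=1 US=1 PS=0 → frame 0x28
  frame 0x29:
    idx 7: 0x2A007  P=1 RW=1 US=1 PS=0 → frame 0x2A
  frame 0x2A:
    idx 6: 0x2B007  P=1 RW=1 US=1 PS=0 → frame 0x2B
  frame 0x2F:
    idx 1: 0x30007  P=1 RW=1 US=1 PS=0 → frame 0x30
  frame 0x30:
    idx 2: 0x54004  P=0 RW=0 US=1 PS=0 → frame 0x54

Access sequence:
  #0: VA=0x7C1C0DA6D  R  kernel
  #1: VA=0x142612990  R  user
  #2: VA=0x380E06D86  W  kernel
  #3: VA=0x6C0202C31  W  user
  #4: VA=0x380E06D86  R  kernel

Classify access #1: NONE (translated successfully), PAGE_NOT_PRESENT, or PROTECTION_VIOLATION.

Walk each access:
#0 VA=0x7C1C0DA6D (r,kernel):
  lvl0: tbl 0x20, slot 31 ⇒ 0x21007 (P1/RW1/US1/PS0)
  lvl1: tbl 0x21, slot 14 ⇒ 0x22007 (P1/RW1/US1/PS0)
  lvl2: tbl 0x22, slot 13 ⇒ 0x23007 (P1/RW1/US1/PS0)
  ✓ 0x23A6D  — 3 lookups
#1 VA=0x142612990 (r,user):
  lvl0: tbl 0x20, slot 5 ⇒ 0x24007 (P1/RW1/US1/PS0)
  lvl1: tbl 0x24, slot 19 ⇒ 0x26007 (P1/RW1/US1/PS0)
  lvl2: tbl 0x26, slot 18 ⇒ 0x28007 (P1/RW1/US1/PS0)
  ✓ 0x28990  — 3 lookups
#2 VA=0x380E06D86 (w,kernel):
  lvl0: tbl 0x20, slot 14 ⇒ 0x29007 (P1/RW1/US1/PS0)
  lvl1: tbl 0x29, slot 7 ⇒ 0x2A007 (P1/RW1/US1/PS0)
  lvl2: tbl 0x2A, slot 6 ⇒ 0x2B007 (P1/RW1/US1/PS0)
  ✓ 0x2BD86  — 3 lookups
#3 VA=0x6C0202C31 (w,user):
  lvl0: tbl 0x20, slot 27 ⇒ 0x2F007 (P1/RW1/US1/PS0)
  lvl1: tbl 0x2F, slot 1 ⇒ 0x30007 (P1/RW1/US1/PS0)
  lvl2: tbl 0x30, slot 2 ⇒ 0x54004 (P0/RW0/US1/PS0)
  ⇒ fault: PAGE_NOT_PRESENT  — 3 lookups
#4 VA=0x380E06D86 (r,kernel):
  TLB hit vpn=0x380E06 → PA=0x2BD86

Access #1 fault: NONE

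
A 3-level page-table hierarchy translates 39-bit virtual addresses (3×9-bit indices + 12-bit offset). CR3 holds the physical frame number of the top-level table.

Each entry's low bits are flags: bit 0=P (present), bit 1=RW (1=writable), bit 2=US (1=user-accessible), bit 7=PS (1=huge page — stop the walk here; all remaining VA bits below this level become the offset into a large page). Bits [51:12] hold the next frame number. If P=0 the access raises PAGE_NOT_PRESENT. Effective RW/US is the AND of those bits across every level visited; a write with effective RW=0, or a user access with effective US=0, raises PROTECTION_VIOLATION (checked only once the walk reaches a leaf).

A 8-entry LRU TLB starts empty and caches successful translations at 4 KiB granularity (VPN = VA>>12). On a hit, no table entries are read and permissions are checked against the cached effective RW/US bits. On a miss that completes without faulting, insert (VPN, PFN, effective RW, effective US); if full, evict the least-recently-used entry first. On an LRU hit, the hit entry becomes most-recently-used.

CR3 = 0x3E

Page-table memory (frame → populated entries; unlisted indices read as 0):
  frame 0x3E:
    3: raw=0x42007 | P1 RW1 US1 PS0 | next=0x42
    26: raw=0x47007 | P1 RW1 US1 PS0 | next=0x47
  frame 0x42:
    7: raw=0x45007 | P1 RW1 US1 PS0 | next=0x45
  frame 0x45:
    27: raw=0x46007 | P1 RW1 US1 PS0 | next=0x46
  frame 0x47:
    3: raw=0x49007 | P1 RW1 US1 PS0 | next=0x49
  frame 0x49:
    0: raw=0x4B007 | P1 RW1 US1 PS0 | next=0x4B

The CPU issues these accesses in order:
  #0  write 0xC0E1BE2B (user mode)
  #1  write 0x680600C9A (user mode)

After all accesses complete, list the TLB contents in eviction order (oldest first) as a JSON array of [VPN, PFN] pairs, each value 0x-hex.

Trace:
#0 VA=0xC0E1BE2B (w,user):
  L0 @0x3E[3] → 0x42007  P=1,RW=1,US=1,PS=0
  L1 @0x42[7] → 0x45007  P=1,RW=1,US=1,PS=0
  L2 @0x45[27] → 0x46007  P=1,RW=1,US=1,PS=0
  ✓ 0x46E2B  — 3 lookups
#1 VA=0x680600C9A (w,user):
  L0 @0x3E[26] → 0x47007  P=1,RW=1,US=1,PS=0
  L1 @0x47[3] → 0x49007  P=1,RW=1,US=1,PS=0
  L2 @0x49[0] → 0x4B007  P=1,RW=1,US=1,PS=0
  ✓ 0x4BC9A  — 3 lookups

TLB: [["0xC0E1B", "0x46"], ["0x680600", "0x4B"]]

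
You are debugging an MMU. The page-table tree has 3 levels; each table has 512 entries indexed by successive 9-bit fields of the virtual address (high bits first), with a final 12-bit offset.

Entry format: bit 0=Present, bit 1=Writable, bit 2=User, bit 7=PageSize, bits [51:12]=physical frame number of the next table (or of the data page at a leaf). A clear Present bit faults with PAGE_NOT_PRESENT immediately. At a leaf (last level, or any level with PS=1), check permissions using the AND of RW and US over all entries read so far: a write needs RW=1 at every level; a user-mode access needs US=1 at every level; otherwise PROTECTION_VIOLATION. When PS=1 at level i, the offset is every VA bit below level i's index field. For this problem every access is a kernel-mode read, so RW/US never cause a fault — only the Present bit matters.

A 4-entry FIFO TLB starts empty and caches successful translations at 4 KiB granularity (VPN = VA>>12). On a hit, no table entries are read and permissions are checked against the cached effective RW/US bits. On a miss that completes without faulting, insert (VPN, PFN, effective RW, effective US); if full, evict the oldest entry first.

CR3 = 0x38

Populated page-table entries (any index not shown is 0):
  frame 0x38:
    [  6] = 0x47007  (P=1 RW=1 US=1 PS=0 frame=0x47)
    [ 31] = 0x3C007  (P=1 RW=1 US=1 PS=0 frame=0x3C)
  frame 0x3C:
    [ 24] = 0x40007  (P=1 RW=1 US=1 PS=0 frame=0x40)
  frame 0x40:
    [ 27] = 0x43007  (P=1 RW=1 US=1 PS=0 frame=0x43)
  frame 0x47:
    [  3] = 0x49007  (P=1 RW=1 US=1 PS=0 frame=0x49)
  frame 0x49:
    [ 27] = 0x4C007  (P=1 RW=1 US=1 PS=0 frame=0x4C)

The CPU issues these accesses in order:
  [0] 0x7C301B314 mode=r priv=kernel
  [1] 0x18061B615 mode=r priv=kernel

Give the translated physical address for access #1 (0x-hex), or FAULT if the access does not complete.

Walk each access:
#0 VA=0x7C301B314 (r,kernel):
  [0] read 0x38 idx=31: raw=0x3C007 flags P=1 W=1 U=1 S=0
  [1] read 0x3C idx=24: raw=0x40007 flags P=1 W=1 U=1 S=0
  [2] read 0x40 idx=27: raw=0x43007 flags P=1 W=1 U=1 S=0
  ✓ 0x43314  — 3 lookups
#1 VA=0x18061B615 (r,kernel):
  [0] read 0x38 idx=6: raw=0x47007 flags P=1 W=1 U=1 S=0
  [1] read 0x47 idx=3: raw=0x49007 flags P=1 W=1 U=1 S=0
  [2] read 0x49 idx=27: raw=0x4C007 flags P=1 W=1 U=1 S=0
  ✓ 0x4C615  — 3 lookups

Access #1 PA: 0x4C615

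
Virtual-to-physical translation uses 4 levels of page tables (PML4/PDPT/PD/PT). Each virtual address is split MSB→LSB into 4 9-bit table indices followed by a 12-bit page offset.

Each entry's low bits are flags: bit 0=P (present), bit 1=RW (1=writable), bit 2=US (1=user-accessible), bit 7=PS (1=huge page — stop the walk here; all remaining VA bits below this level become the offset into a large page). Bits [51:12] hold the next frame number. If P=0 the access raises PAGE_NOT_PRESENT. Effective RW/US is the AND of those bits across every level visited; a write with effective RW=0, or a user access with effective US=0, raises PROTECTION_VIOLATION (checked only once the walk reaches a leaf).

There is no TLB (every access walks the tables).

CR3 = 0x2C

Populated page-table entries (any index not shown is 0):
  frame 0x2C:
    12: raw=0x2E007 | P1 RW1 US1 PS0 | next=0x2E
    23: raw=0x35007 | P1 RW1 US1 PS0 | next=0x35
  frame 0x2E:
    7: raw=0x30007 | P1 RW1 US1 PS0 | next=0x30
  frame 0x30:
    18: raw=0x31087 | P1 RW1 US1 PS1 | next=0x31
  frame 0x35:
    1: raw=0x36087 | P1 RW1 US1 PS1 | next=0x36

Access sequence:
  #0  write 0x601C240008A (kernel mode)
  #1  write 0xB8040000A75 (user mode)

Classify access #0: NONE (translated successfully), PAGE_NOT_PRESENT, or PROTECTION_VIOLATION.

Trace:
#0 VA=0x601C240008A (w,kernel):
  L0: frame=0x2C idx=12 entry=0x2E007 [P=1 RW=1 US=1 PS=0]
  L1: frame=0x2E idx=7 entry=0x30007 [P=1 RW=1 US=1 PS=0]
  L2: frame=0x30 idx=18 entry=0x31087 [P=1 RW=1 US=1 PS=1]
  → PA=0x3108A (huge @L2)  (3 entries read)
#1 VA=0xB8040000A75 (w,user):
  L0: frame=0x2C idx=23 entry=0x35007 [P=1 RW=1 US=1 PS=0]
  L1: frame=0x35 idx=1 entry=0x36087 [P=1 RW=1 US=1 PS=1]
  → PA=0x36A75 (huge @L1)  (2 entries read)

Access #0 fault: NONE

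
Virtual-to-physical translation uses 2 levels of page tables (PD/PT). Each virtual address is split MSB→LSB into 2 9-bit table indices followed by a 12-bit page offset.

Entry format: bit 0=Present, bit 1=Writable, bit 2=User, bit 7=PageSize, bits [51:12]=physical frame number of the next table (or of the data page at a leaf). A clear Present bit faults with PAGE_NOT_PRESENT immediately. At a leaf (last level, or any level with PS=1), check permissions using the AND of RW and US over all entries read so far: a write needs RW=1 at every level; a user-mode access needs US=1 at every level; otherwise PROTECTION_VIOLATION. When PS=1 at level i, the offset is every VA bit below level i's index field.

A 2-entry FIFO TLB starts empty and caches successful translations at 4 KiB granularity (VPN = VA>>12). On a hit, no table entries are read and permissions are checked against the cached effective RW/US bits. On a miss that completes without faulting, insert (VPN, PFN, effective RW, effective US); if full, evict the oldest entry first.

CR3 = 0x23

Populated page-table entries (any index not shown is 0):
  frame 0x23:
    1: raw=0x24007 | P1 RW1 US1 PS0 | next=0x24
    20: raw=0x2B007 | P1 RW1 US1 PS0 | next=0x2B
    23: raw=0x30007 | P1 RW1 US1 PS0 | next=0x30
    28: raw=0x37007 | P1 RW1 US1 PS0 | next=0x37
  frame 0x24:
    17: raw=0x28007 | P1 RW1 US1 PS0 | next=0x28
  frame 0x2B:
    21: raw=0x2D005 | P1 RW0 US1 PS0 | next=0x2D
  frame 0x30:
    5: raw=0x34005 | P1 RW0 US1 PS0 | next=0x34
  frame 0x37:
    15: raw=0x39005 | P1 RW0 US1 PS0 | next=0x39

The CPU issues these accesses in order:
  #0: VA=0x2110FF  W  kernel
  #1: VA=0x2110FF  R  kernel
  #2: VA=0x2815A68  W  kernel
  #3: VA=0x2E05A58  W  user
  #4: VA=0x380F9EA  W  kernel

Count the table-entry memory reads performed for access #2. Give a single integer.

Walk each access:
#0 VA=0x2110FF (w,kernel):
  lvl0: tbl 0x23, slot 1 ⇒ 0x24007 (P1/RW1/US1/PS0)
  lvl1: tbl 0x24, slot 17 ⇒ 0x28007 (P1/RW1/US1/PS0)
  ⇒ phys 0x280FF  [2 reads]
#1 VA=0x2110FF (r,kernel):
  TLB hit vpn=0x211 → PA=0x280FF
#2 VA=0x2815A68 (w,kernel):
  lvl0: tbl 0x23, slot 20 ⇒ 0x2B007 (P1/RW1/US1/PS0)
  lvl1: tbl 0x2B, slot 21 ⇒ 0x2D005 (P1/RW0/US1/PS0)
  ✗ PROTECTION_VIOLATION  [2 reads]
#3 VA=0x2E05A58 (w,user):
  lvl0: tbl 0x23, slot 23 ⇒ 0x30007 (P1/RW1/US1/PS0)
  lvl1: tbl 0x30, slot 5 ⇒ 0x34005 (P1/RW0/US1/PS0)
  ✗ PROTECTION_VIOLATION  [2 reads]
#4 VA=0x380F9EA (w,kernel):
  lvl0: tbl 0x23, slot 28 ⇒ 0x37007 (P1/RW1/US1/PS0)
  lvl1: tbl 0x37, slot 15 ⇒ 0x39005 (P1/RW0/US1/PS0)
  ✗ PROTECTION_VIOLATION  [2 reads]

Entries read for #2: 2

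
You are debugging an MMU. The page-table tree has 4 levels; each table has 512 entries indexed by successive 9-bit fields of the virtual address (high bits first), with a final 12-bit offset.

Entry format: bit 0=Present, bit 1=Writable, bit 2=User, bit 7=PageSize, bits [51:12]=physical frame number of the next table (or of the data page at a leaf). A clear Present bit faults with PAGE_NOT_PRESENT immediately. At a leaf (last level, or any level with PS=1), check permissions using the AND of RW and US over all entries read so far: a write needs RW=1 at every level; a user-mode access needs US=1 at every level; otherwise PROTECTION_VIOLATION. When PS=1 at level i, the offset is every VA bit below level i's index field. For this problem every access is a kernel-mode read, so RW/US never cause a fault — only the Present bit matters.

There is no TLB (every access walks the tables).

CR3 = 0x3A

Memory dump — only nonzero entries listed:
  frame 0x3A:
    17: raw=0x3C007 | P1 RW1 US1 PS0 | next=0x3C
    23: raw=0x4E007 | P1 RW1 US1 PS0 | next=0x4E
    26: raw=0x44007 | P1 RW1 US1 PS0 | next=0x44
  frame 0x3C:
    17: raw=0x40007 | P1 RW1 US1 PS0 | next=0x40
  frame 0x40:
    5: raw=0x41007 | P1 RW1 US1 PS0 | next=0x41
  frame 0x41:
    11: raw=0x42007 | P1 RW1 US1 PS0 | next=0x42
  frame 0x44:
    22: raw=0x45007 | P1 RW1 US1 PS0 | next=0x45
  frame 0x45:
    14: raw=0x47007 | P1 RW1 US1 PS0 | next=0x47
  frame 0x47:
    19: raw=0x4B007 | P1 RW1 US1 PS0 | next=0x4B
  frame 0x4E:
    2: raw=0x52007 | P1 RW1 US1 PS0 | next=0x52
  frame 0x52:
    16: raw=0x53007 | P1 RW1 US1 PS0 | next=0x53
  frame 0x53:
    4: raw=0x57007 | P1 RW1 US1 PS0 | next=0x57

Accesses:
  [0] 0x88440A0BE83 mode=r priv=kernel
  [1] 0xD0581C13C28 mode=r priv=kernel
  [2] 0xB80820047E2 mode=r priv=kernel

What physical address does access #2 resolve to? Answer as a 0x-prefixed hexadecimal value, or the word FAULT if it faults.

Walk each access:
#0 VA=0x88440A0BE83 (r,kernel):
  L0: frame=0x3A idx=17 entry=0x3C007 [P=1 RW=1 US=1 PS=0]
  L1: frame=0x3C idx=17 entry=0x40007 [P=1 RW=1 US=1 PS=0]
  L2: frame=0x40 idx=5 entry=0x41007 [P=1 RW=1 US=1 PS=0]
  L3: frame=0x41 idx=11 entry=0x42007 [P=1 RW=1 US=1 PS=0]
  ✓ 0x42E83  — 4 lookups
#1 VA=0xD0581C13C28 (r,kernel):
  L0: frame=0x3A idx=26 entry=0x44007 [P=1 RW=1 US=1 PS=0]
  L1: frame=0x44 idx=22 entry=0x45007 [P=1 RW=1 US=1 PS=0]
  L2: frame=0x45 idx=14 entry=0x47007 [P=1 RW=1 US=1 PS=0]
  L3: frame=0x47 idx=19 entry=0x4B007 [P=1 RW=1 US=1 PS=0]
  ✓ 0x4BC28  — 4 lookups
#2 VA=0xB80820047E2 (r,kernel):
  L0: frame=0x3A idx=23 entry=0x4E007 [P=1 RW=1 US=1 PS=0]
  L1: frame=0x4E idx=2 entry=0x52007 [P=1 RW=1 US=1 PS=0]
  L2: frame=0x52 idx=16 entry=0x53007 [P=1 RW=1 US=1 PS=0]
  L3: frame=0x53 idx=4 entry=0x57007 [P=1 RW=1 US=1 PS=0]
  ✓ 0x577E2  — 4 lookups

Access #2 PA: 0x577E2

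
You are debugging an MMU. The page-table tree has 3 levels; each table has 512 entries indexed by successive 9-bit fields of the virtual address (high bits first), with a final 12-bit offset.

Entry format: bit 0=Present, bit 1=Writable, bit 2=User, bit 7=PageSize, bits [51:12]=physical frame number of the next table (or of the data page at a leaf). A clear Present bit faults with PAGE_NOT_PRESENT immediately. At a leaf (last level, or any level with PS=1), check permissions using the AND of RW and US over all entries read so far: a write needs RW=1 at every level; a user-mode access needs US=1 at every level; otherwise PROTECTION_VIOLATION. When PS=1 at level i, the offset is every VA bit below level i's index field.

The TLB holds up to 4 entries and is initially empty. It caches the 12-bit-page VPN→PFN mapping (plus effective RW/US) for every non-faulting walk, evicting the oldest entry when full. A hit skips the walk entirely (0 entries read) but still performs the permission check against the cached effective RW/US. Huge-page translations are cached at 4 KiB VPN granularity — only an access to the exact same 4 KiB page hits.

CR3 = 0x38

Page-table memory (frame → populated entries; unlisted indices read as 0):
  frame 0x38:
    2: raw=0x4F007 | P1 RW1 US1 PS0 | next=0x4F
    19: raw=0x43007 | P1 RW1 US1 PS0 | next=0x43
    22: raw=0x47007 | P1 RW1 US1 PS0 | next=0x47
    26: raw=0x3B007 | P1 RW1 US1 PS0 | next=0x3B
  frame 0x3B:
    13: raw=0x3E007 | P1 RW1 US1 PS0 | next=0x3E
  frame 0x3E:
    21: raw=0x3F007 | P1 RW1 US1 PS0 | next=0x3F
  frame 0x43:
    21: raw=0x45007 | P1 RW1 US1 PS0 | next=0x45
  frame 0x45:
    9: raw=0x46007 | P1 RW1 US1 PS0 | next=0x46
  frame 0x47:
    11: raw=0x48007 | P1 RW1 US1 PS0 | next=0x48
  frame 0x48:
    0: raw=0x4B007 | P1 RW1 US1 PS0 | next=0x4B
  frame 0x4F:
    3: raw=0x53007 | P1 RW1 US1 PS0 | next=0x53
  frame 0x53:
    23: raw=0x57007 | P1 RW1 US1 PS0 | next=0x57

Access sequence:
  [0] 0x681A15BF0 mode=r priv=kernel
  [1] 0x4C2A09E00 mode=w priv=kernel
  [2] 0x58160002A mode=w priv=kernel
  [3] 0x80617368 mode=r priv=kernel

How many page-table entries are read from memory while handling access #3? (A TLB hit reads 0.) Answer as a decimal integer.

Trace:
#0 VA=0x681A15BF0 (r,kernel):
  L0 @0x38[26] → 0x3B007  P=1,RW=1,US=1,PS=0
  L1 @0x3B[13] → 0x3E007  P=1,RW=1,US=1,PS=0
  L2 @0x3E[21] → 0x3F007  P=1,RW=1,US=1,PS=0
  ✓ 0x3FBF0  — 3 lookups
#1 VA=0x4C2A09E00 (w,kernel):
  L0 @0x38[19] → 0x43007  P=1,RW=1,US=1,PS=0
  L1 @0x43[21] → 0x45007  P=1,RW=1,US=1,PS=0
  L2 @0x45[9] → 0x46007  P=1,RW=1,US=1,PS=0
  ✓ 0x46E00  — 3 lookups
#2 VA=0x58160002A (w,kernel):
  L0 @0x38[22] → 0x47007  P=1,RW=1,US=1,PS=0
  L1 @0x47[11] → 0x48007  P=1,RW=1,US=1,PS=0
  L2 @0x48[0] → 0x4B007  P=1,RW=1,US=1,PS=0
  ✓ 0x4B02A  — 3 lookups
#3 VA=0x80617368 (r,kernel):
  L0 @0x38[2] → 0x4F007  P=1,RW=1,US=1,PS=0
  L1 @0x4F[3] → 0x53007  P=1,RW=1,US=1,PS=0
  L2 @0x53[23] → 0x57007  P=1,RW=1,US=1,PS=0
  ✓ 0x57368  — 3 lookups

Entries read for #3: 3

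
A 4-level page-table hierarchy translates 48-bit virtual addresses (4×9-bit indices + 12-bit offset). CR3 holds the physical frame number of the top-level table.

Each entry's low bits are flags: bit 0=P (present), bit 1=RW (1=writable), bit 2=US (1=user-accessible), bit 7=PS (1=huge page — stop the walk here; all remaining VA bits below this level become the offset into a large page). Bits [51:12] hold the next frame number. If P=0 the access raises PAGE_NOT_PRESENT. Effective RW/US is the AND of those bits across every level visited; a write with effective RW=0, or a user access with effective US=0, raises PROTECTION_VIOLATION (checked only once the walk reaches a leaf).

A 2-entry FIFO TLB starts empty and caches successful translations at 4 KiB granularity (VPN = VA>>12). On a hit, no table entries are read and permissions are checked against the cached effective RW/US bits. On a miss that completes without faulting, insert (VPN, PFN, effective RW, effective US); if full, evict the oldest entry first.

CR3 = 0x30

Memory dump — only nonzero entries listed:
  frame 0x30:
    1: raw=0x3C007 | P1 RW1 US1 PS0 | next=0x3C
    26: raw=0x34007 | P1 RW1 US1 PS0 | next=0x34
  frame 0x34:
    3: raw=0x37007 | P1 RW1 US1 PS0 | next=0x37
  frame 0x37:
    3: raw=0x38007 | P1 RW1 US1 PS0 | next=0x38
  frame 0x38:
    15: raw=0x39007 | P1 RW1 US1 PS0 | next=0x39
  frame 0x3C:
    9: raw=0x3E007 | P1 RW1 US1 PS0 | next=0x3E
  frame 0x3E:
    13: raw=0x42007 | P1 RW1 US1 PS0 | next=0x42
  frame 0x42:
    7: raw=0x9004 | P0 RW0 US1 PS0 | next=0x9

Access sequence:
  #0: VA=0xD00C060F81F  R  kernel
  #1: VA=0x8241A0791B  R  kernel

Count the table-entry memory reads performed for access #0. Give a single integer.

Walk each access:
#0 VA=0xD00C060F81F (r,kernel):
  lvl0: tbl 0x30, slot 26 ⇒ 0x34007 (P1/RW1/US1/PS0)
  lvl1: tbl 0x34, slot 3 ⇒ 0x37007 (P1/RW1/US1/PS0)
  lvl2: tbl 0x37, slot 3 ⇒ 0x38007 (P1/RW1/US1/PS0)
  lvl3: tbl 0x38, slot 15 ⇒ 0x39007 (P1/RW1/US1/PS0)
  ✓ 0x3981F  — 4 lookups
#1 VA=0x8241A0791B (r,kernel):
  lvl0: tbl 0x30, slot 1 ⇒ 0x3C007 (P1/RW1/US1/PS0)
  lvl1: tbl 0x3C, slot 9 ⇒ 0x3E007 (P1/RW1/US1/PS0)
  lvl2: tbl 0x3E, slot 13 ⇒ 0x42007 (P1/RW1/US1/PS0)
  lvl3: tbl 0x42, slot 7 ⇒ 0x9004 (P0/RW0/US1/PS0)
  → PAGE_NOT_PRESENT  (4 entries read)

Entries read for #0: 4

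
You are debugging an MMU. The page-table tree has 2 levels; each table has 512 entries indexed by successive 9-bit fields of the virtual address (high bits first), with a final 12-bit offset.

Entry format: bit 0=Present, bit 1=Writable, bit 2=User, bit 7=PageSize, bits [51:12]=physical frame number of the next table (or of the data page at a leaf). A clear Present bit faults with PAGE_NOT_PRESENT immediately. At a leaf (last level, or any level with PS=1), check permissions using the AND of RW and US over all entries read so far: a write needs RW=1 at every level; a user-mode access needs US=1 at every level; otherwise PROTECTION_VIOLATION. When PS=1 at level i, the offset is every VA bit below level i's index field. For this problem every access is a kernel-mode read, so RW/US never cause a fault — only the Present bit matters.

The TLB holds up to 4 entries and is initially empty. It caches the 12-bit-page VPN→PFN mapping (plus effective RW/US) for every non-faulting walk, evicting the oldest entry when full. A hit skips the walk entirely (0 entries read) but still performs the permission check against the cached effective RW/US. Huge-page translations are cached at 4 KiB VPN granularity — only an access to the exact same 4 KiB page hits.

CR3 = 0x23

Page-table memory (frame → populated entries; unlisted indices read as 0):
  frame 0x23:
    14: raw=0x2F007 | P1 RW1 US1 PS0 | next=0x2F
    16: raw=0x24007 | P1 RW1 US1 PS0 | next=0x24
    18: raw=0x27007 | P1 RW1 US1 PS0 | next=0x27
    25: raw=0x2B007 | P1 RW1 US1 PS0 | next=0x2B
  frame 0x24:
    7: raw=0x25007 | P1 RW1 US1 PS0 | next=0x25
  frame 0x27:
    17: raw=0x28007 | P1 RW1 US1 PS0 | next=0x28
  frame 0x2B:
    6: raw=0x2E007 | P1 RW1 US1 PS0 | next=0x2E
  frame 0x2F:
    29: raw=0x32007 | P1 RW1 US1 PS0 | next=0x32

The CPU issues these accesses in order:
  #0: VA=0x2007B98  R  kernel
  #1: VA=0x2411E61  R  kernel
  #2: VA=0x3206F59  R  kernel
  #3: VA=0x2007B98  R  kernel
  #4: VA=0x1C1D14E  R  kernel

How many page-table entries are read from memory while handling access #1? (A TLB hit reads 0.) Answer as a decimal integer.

Trace:
#0 VA=0x2007B98 (r,kernel):
  lvl0: tbl 0x23, slot 16 ⇒ 0x24007 (P1/RW1/US1/PS0)
  lvl1: tbl 0x24, slot 7 ⇒ 0x25007 (P1/RW1/US1/PS0)
  ⇒ phys 0x25B98  [2 reads]
#1 VA=0x2411E61 (r,kernel):
  lvl0: tbl 0x23, slot 18 ⇒ 0x27007 (P1/RW1/US1/PS0)
  lvl1: tbl 0x27, slot 17 ⇒ 0x28007 (P1/RW1/US1/PS0)
  ⇒ phys 0x28E61  [2 reads]
#2 VA=0x3206F59 (r,kernel):
  lvl0: tbl 0x23, slot 25 ⇒ 0x2B007 (P1/RW1/US1/PS0)
  lvl1: tbl 0x2B, slot 6 ⇒ 0x2E007 (P1/RW1/US1/PS0)
  ⇒ phys 0x2EF59  [2 reads]
#3 VA=0x2007B98 (r,kernel):
  TLB hit vpn=0x2007 → PA=0x25B98
#4 VA=0x1C1D14E (r,kernel):
  lvl0: tbl 0x23, slot 14 ⇒ 0x2F007 (P1/RW1/US1/PS0)
  lvl1: tbl 0x2F, slot 29 ⇒ 0x32007 (P1/RW1/US1/PS0)
  ⇒ phys 0x3214E  [2 reads]

Entries read for #1: 2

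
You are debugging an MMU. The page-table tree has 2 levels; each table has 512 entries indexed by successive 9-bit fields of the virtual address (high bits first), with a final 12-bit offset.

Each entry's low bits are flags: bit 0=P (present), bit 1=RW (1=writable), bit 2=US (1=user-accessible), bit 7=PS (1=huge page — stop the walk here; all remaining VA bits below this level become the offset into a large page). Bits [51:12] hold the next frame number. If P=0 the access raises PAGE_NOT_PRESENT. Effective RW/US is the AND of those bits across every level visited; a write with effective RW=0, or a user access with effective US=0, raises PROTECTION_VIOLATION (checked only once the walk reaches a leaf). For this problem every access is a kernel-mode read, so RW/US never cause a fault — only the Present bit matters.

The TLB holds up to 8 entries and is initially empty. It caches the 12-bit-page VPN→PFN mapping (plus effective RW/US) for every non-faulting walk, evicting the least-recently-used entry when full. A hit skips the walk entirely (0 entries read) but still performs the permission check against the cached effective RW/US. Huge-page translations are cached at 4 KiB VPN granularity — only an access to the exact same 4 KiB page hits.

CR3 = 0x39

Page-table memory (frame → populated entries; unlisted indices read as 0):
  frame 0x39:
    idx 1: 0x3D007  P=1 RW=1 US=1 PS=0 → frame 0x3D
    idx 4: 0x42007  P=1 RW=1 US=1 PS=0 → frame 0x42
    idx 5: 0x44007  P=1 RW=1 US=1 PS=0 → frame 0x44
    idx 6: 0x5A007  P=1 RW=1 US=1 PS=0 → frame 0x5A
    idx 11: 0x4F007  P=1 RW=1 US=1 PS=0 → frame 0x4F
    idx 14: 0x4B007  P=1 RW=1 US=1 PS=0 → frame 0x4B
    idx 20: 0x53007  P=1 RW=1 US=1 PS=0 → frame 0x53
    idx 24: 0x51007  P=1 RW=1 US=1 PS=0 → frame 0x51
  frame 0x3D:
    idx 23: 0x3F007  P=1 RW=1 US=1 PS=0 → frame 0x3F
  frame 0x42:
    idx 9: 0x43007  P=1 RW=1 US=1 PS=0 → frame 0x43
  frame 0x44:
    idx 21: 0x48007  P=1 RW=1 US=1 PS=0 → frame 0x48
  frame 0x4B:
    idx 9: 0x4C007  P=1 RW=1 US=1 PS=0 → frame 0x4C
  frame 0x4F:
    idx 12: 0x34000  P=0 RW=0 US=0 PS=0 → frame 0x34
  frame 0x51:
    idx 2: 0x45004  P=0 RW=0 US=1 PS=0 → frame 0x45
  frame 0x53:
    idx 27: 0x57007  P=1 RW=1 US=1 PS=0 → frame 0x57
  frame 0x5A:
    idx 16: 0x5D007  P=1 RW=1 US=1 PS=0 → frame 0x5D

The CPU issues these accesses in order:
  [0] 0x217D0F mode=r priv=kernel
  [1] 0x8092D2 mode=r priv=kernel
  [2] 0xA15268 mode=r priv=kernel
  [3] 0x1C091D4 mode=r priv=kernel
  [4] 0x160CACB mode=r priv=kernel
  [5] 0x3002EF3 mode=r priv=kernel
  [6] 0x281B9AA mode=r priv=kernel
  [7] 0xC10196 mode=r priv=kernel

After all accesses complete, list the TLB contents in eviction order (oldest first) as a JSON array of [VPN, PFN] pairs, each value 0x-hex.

Walk each access:
#0 VA=0x217D0F (r,kernel):
  [0] read 0x39 idx=1: raw=0x3D007 flags P=1 W=1 U=1 S=0
  [1] read 0x3D idx=23: raw=0x3F007 flags P=1 W=1 U=1 S=0
  ✓ 0x3FD0F  — 2 lookups
#1 VA=0x8092D2 (r,kernel):
  [0] read 0x39 idx=4: raw=0x42007 flags P=1 W=1 U=1 S=0
  [1] read 0x42 idx=9: raw=0x43007 flags P=1 W=1 U=1 S=0
  ✓ 0x432D2  — 2 lookups
#2 VA=0xA15268 (r,kernel):
  [0] read 0x39 idx=5: raw=0x44007 flags P=1 W=1 U=1 S=0
  [1] read 0x44 idx=21: raw=0x48007 flags P=1 W=1 U=1 S=0
  ✓ 0x48268  — 2 lookups
#3 VA=0x1C091D4 (r,kernel):
  [0] read 0x39 idx=14: raw=0x4B007 flags P=1 W=1 U=1 S=0
  [1] read 0x4B idx=9: raw=0x4C007 flags P=1 W=1 U=1 S=0
  ✓ 0x4C1D4  — 2 lookups
#4 VA=0x160CACB (r,kernel):
  [0] read 0x39 idx=11: raw=0x4F007 flags P=1 W=1 U=1 S=0
  [1] read 0x4F idx=12: raw=0x34000 flags P=0 W=0 U=0 S=0
  → PAGE_NOT_PRESENT  (2 entries read)
#5 VA=0x3002EF3 (r,kernel):
  [0] read 0x39 idx=24: raw=0x51007 flags P=1 W=1 U=1 S=0
  [1] read 0x51 idx=2: raw=0x45004 flags P=0 W=0 U=1 S=0
  → PAGE_NOT_PRESENT  (2 entries read)
#6 VA=0x281B9AA (r,kernel):
  [0] read 0x39 idx=20: raw=0x53007 flags P=1 W=1 U=1 S=0
  [1] read 0x53 idx=27: raw=0x57007 flags P=1 W=1 U=1 S=0
  ✓ 0x579AA  — 2 lookups
#7 VA=0xC10196 (r,kernel):
  [0] read 0x39 idx=6: raw=0x5A007 flags P=1 W=1 U=1 S=0
  [1] read 0x5A idx=16: raw=0x5D007 flags P=1 W=1 U=1 S=0
  ✓ 0x5D196  — 2 lookups

TLB: [["0x217", "0x3F"], ["0x809", "0x43"], ["0xA15", "0x48"], ["0x1C09", "0x4C"], ["0x281B", "0x57"], ["0xC10", "0x5D"]]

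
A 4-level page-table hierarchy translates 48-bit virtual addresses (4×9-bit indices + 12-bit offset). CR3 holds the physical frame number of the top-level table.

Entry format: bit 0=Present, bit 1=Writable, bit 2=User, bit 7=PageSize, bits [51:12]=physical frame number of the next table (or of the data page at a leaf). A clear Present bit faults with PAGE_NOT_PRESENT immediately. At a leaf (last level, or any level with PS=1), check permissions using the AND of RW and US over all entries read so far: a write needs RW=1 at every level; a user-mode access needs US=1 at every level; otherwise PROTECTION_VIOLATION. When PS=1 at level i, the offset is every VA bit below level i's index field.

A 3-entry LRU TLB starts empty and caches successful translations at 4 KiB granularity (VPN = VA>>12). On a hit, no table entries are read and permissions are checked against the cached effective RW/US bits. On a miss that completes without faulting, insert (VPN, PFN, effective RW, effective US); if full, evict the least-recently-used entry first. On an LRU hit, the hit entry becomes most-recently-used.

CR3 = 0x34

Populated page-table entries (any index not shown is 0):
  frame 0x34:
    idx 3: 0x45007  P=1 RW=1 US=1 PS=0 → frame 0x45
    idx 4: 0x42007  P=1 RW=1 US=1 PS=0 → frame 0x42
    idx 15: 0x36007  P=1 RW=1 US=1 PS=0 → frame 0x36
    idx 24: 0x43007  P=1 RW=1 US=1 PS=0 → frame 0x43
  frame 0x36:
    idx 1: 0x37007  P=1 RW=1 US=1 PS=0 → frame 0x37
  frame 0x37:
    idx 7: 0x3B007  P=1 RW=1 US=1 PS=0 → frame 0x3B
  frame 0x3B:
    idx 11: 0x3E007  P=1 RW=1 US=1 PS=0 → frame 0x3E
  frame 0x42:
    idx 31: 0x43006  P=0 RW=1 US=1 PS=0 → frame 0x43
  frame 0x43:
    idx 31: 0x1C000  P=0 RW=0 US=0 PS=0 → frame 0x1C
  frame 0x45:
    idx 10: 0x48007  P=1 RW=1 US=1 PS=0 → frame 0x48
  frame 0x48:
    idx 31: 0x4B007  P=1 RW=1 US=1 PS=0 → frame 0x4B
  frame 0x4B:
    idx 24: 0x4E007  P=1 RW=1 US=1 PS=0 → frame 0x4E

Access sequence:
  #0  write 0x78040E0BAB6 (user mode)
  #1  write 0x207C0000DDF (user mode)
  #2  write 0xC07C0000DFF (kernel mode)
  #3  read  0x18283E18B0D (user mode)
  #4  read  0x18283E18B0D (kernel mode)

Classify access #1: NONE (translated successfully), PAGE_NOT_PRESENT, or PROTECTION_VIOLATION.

Per-access translation:
#0 VA=0x78040E0BAB6 (w,user):
  lvl0: tbl 0x34, slot 15 ⇒ 0x36007 (P1/RW1/US1/PS0)
  lvl1: tbl 0x36, slot 1 ⇒ 0x37007 (P1/RW1/US1/PS0)
  lvl2: tbl 0x37, slot 7 ⇒ 0x3B007 (P1/RW1/US1/PS0)
  lvl3: tbl 0x3B, slot 11 ⇒ 0x3E007 (P1/RW1/US1/PS0)
  ✓ 0x3EAB6  — 4 lookups
#1 VA=0x207C0000DDF (w,user):
  lvl0: tbl 0x34, slot 4 ⇒ 0x42007 (P1/RW1/US1/PS0)
  lvl1: tbl 0x42, slot 31 ⇒ 0x43006 (P0/RW1/US1/PS0)
  ⇒ fault: PAGE_NOT_PRESENT  — 2 lookups
#2 VA=0xC07C0000DFF (w,kernel):
  lvl0: tbl 0x34, slot 24 ⇒ 0x43007 (P1/RW1/US1/PS0)
  lvl1: tbl 0x43, slot 31 ⇒ 0x1C000 (P0/RW0/US0/PS0)
  ⇒ fault: PAGE_NOT_PRESENT  — 2 lookups
#3 VA=0x18283E18B0D (r,user):
  lvl0: tbl 0x34, slot 3 ⇒ 0x45007 (P1/RW1/US1/PS0)
  lvl1: tbl 0x45, slot 10 ⇒ 0x48007 (P1/RW1/US1/PS0)
  lvl2: tbl 0x48, slot 31 ⇒ 0x4B007 (P1/RW1/US1/PS0)
  lvl3: tbl 0x4B, slot 24 ⇒ 0x4E007 (P1/RW1/US1/PS0)
  ✓ 0x4EB0D  — 4 lookups
#4 VA=0x18283E18B0D (r,kernel):
  TLB hit vpn=0x18283E18 → PA=0x4EB0D

Access #1 fault: PAGE_NOT_PRESENT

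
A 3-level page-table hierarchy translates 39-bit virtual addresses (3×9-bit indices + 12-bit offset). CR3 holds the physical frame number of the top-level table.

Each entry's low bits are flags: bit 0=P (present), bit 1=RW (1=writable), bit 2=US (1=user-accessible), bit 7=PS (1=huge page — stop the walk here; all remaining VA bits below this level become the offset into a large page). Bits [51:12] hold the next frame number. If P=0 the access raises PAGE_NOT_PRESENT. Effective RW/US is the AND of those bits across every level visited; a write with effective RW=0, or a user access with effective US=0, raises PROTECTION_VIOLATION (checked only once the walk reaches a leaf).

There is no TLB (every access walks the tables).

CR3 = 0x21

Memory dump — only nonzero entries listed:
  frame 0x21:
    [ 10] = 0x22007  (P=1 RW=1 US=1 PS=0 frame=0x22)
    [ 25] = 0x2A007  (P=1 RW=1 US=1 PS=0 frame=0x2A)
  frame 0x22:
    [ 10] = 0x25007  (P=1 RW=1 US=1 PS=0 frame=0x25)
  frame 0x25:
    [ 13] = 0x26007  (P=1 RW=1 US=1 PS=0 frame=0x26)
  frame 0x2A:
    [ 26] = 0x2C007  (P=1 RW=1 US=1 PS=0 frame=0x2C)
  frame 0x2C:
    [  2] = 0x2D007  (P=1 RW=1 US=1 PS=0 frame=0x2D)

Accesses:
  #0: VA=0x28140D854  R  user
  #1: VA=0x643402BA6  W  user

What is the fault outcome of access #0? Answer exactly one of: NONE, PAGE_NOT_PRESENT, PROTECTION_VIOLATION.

Walk each access:
#0 VA=0x28140D854 (r,user):
  [0] read 0x21 idx=10: raw=0x22007 flags P=1 W=1 U=1 S=0
  [1] read 0x22 idx=10: raw=0x25007 flags P=1 W=1 U=1 S=0
  [2] read 0x25 idx=13: raw=0x26007 flags P=1 W=1 U=1 S=0
  ✓ 0x26854  — 3 lookups
#1 VA=0x643402BA6 (w,user):
  [0] read 0x21 idx=25: raw=0x2A007 flags P=1 W=1 U=1 S=0
  [1] read 0x2A idx=26: raw=0x2C007 flags P=1 W=1 U=1 S=0
  [2] read 0x2C idx=2: raw=0x2D007 flags P=1 W=1 U=1 S=0
  ✓ 0x2DBA6  — 3 lookups

Access #0 fault: NONE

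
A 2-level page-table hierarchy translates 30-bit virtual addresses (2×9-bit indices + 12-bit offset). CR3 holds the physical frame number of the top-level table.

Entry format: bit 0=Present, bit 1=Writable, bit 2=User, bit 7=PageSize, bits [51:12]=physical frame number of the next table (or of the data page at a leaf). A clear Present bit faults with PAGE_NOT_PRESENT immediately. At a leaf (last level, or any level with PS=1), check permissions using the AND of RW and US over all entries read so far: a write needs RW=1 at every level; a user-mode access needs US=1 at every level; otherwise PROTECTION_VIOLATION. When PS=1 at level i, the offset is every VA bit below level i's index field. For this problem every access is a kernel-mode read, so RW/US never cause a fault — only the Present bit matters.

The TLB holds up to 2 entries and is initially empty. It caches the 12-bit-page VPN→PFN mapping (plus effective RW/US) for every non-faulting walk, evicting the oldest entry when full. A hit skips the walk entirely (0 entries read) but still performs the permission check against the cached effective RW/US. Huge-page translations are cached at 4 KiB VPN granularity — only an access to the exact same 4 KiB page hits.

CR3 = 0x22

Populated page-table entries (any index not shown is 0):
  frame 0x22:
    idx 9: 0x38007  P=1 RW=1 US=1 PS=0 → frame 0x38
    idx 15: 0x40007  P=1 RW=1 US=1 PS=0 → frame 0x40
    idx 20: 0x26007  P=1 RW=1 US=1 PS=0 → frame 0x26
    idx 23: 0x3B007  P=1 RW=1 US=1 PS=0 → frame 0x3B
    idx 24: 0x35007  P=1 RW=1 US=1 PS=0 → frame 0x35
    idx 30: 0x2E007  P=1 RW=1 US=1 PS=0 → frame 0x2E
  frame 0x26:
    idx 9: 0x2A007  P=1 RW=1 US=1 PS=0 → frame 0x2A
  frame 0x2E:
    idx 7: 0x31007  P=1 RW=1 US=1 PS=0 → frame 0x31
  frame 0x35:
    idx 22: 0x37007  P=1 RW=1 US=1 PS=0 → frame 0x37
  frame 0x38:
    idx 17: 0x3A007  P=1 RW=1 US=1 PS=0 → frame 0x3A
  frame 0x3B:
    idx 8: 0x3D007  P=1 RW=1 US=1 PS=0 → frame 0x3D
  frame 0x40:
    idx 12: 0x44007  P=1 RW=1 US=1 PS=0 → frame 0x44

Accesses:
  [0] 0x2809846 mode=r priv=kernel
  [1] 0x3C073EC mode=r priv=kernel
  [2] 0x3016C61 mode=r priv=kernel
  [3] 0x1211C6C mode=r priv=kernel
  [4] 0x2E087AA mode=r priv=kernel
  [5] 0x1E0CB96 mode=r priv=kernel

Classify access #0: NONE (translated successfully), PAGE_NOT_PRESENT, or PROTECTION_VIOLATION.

Per-access translation:
#0 VA=0x2809846 (r,kernel):
  lvl0: tbl 0x22, slot 20 ⇒ 0x26007 (P1/RW1/US1/PS0)
  lvl1: tbl 0x26, slot 9 ⇒ 0x2A007 (P1/RW1/US1/PS0)
  → PA=0x2A846  (2 entries read)
#1 VA=0x3C073EC (r,kernel):
  lvl0: tbl 0x22, slot 30 ⇒ 0x2E007 (P1/RW1/US1/PS0)
  lvl1: tbl 0x2E, slot 7 ⇒ 0x31007 (P1/RW1/US1/PS0)
  → PA=0x313EC  (2 entries read)
#2 VA=0x3016C61 (r,kernel):
  lvl0: tbl 0x22, slot 24 ⇒ 0x35007 (P1/RW1/US1/PS0)
  lvl1: tbl 0x35, slot 22 ⇒ 0x37007 (P1/RW1/US1/PS0)
  → PA=0x37C61  (2 entries read)
#3 VA=0x1211C6C (r,kernel):
  lvl0: tbl 0x22, slot 9 ⇒ 0x38007 (P1/RW1/US1/PS0)
  lvl1: tbl 0x38, slot 17 ⇒ 0x3A007 (P1/RW1/US1/PS0)
  → PA=0x3AC6C  (2 entries read)
#4 VA=0x2E087AA (r,kernel):
  lvl0: tbl 0x22, slot 23 ⇒ 0x3B007 (P1/RW1/US1/PS0)
  lvl1: tbl 0x3B, slot 8 ⇒ 0x3D007 (P1/RW1/US1/PS0)
  → PA=0x3D7AA  (2 entries read)
#5 VA=0x1E0CB96 (r,kernel):
  lvl0: tbl 0x22, slot 15 ⇒ 0x40007 (P1/RW1/US1/PS0)
  lvl1: tbl 0x40, slot 12 ⇒ 0x44007 (P1/RW1/US1/PS0)
  → PA=0x44B96  (2 entries read)

Access #0 fault: NONE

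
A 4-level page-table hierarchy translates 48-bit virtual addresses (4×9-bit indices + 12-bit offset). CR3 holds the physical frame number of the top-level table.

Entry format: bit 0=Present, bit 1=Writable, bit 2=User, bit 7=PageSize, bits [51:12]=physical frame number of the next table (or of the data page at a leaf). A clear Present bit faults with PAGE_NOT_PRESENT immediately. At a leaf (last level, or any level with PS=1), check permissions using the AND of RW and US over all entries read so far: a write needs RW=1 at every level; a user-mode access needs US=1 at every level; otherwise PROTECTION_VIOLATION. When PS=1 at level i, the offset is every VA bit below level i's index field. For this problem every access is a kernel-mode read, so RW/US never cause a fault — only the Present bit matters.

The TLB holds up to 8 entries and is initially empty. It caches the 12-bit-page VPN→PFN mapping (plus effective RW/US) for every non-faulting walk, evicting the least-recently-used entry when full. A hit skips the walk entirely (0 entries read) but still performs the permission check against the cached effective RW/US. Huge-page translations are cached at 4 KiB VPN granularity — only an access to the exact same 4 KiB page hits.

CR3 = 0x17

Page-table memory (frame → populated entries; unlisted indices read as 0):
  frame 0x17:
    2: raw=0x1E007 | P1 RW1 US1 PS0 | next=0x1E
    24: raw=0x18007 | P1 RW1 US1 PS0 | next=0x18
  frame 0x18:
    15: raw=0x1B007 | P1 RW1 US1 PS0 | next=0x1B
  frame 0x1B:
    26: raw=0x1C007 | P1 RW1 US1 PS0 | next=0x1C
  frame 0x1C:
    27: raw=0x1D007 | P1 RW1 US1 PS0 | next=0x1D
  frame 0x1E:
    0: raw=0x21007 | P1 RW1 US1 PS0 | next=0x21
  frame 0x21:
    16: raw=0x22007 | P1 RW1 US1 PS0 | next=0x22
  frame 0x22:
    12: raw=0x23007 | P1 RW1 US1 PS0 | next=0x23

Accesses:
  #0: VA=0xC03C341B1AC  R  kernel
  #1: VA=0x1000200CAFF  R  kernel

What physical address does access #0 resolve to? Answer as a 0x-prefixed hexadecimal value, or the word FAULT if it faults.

Trace:
#0 VA=0xC03C341B1AC (r,kernel):
  L0: frame=0x17 idx=24 entry=0x18007 [P=1 RW=1 US=1 PS=0]
  L1: frame=0x18 idx=15 entry=0x1B007 [P=1 RW=1 US=1 PS=0]
  L2: frame=0x1B idx=26 entry=0x1C007 [P=1 RW=1 US=1 PS=0]
  L3: frame=0x1C idx=27 entry=0x1D007 [P=1 RW=1 US=1 PS=0]
  ✓ 0x1D1AC  — 4 lookups
#1 VA=0x1000200CAFF (r,kernel):
  L0: frame=0x17 idx=2 entry=0x1E007 [P=1 RW=1 US=1 PS=0]
  L1: frame=0x1E idx=0 entry=0x21007 [P=1 RW=1 US=1 PS=0]
  L2: frame=0x21 idx=16 entry=0x22007 [P=1 RW=1 US=1 PS=0]
  L3: frame=0x22 idx=12 entry=0x23007 [P=1 RW=1 US=1 PS=0]
  ✓ 0x23AFF  — 4 lookups

Access #0 PA: 0x1D1AC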